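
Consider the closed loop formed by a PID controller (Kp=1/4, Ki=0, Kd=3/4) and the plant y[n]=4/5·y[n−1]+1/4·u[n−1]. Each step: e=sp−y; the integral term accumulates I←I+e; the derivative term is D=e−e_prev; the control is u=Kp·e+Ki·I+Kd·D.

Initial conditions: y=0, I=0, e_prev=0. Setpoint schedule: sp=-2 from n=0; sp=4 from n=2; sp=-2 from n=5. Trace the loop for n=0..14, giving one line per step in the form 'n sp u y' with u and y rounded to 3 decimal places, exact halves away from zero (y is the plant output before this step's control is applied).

0 -2 -2.000 0.000
1 -2 0.000 -0.500
2 4 5.525 -0.400
3 4 -0.361 1.061
4 4 1.037 0.759
5 -2 -5.297 0.866
6 -2 0.781 -0.631
7 -2 -0.664 -0.310
8 -2 -0.319 -0.414
9 -2 -0.400 -0.411
10 -2 -0.380 -0.428
11 -2 -0.384 -0.438
12 -2 -0.382 -0.446
13 -2 -0.382 -0.452
14 -2 -0.382 -0.457

(exact arithmetic carried between steps; '≈' marks a value shown rounded to 6 d.p. or computed from one; I and e_prev carry over from the previous line; the table rounds u and y to 3 d.p., halves away from zero)
n=0: y=0, sp=-2, e=sp−y=-2; I=-2, D=e−e_prev=-2; u=1/4·(-2)+0·(-2)+3/4·(-2)=-2; next y=4/5·0+1/4·(-2)=-0.5
n=1: y=-0.5, sp=-2, e=sp−y=-1.5; I=-3.5, D=e−e_prev=0.5; u=1/4·(-1.5)+0·(-3.5)+3/4·0.5=0; next y=4/5·(-0.5)+1/4·0=-0.4
n=2: y=-0.4, sp=4, e=sp−y=4.4; I=0.9, D=e−e_prev=5.9; u=1/4·4.4+0·0.9+3/4·5.9=5.525; next y=4/5·(-0.4)+1/4·5.525=1.06125
n=3: y=1.06125, sp=4, e=sp−y=2.93875; I=3.83875, D=e−e_prev=-1.46125; u=1/4·2.93875+0·3.83875+3/4·(-1.46125)=-0.36125; next y=4/5·1.06125+1/4·(-0.36125)≈0.758688
n=4: y≈0.758688, sp=4, e=sp−y≈3.241313; I≈7.080063, D=e−e_prev≈0.302563; u=1/4·3.241313+0·7.080063+3/4·0.302563≈1.03725; next y=4/5·0.758688+1/4·1.03725≈0.866263
n=5: y≈0.866263, sp=-2, e=sp−y≈-2.866263; I≈4.2138, D=e−e_prev≈-6.107575; u=1/4·(-2.866263)+0·4.2138+3/4·(-6.107575)≈-5.297247; next y=4/5·0.866263+1/4·(-5.297247)≈-0.631302
n=6: y≈-0.631302, sp=-2, e=sp−y≈-1.368698; I≈2.845102, D=e−e_prev≈1.497564; u=1/4·(-1.368698)+0·2.845102+3/4·1.497564≈0.780999; next y=4/5·(-0.631302)+1/4·0.780999≈-0.309792
n=7: y≈-0.309792, sp=-2, e=sp−y≈-1.690208; I≈1.154893, D=e−e_prev≈-0.321510; u=1/4·(-1.690208)+0·1.154893+3/4·(-0.321510)≈-0.663685; next y=4/5·(-0.309792)+1/4·(-0.663685)≈-0.413755
n=8: y≈-0.413755, sp=-2, e=sp−y≈-1.586245; I≈-0.431352, D=e−e_prev≈0.103963; u=1/4·(-1.586245)+0·(-0.431352)+3/4·0.103963≈-0.318589; next y=4/5·(-0.413755)+1/4·(-0.318589)≈-0.410651
n=9: y≈-0.410651, sp=-2, e=sp−y≈-1.589349; I≈-2.020701, D=e−e_prev≈-0.003104; u=1/4·(-1.589349)+0·(-2.020701)+3/4·(-0.003104)≈-0.399665; next y=4/5·(-0.410651)+1/4·(-0.399665)≈-0.428437
n=10: y≈-0.428437, sp=-2, e=sp−y≈-1.571563; I≈-3.592264, D=e−e_prev≈0.017786; u=1/4·(-1.571563)+0·(-3.592264)+3/4·0.017786≈-0.379551; next y=4/5·(-0.428437)+1/4·(-0.379551)≈-0.437637
n=11: y≈-0.437637, sp=-2, e=sp−y≈-1.562363; I≈-5.154627, D=e−e_prev≈0.009200; u=1/4·(-1.562363)+0·(-5.154627)+3/4·0.009200≈-0.383690; next y=4/5·(-0.437637)+1/4·(-0.383690)≈-0.446033
n=12: y≈-0.446033, sp=-2, e=sp−y≈-1.553967; I≈-6.708594, D=e−e_prev≈0.008395; u=1/4·(-1.553967)+0·(-6.708594)+3/4·0.008395≈-0.382196; next y=4/5·(-0.446033)+1/4·(-0.382196)≈-0.452375
n=13: y≈-0.452375, sp=-2, e=sp−y≈-1.547625; I≈-8.256219, D=e−e_prev≈0.006342; u=1/4·(-1.547625)+0·(-8.256219)+3/4·0.006342≈-0.382149; next y=4/5·(-0.452375)+1/4·(-0.382149)≈-0.457437
n=14: y≈-0.457437, sp=-2, e=sp−y≈-1.542563; I≈-9.798782, D=e−e_prev≈0.005062; u=1/4·(-1.542563)+0·(-9.798782)+3/4·0.005062≈-0.381844; next y=4/5·(-0.457437)+1/4·(-0.381844)≈-0.461411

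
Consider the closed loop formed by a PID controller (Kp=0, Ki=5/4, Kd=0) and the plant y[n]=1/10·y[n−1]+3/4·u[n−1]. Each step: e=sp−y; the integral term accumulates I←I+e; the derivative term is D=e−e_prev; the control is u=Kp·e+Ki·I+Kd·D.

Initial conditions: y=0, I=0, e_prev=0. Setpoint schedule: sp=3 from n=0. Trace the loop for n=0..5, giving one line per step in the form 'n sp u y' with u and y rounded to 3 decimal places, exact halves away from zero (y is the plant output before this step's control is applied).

0 3 3.750 0.000
1 3 3.984 2.813
2 3 3.647 3.270
3 3 3.569 3.063
4 3 3.590 2.983
5 3 3.601 2.991

(exact arithmetic carried between steps; '≈' marks a value shown rounded to 6 d.p. or computed from one; I and e_prev carry over from the previous line; the table rounds u and y to 3 d.p., halves away from zero)
n=0: y=0, sp=3, e=sp−y=3; I=3, D=e−e_prev=3; u=0·3+5/4·3+0·3=3.75; next y=1/10·0+3/4·3.75=2.8125
n=1: y=2.8125, sp=3, e=sp−y=0.1875; I=3.1875, D=e−e_prev=-2.8125; u=0·0.1875+5/4·3.1875+0·(-2.8125)=3.984375; next y=1/10·2.8125+3/4·3.984375≈3.269531
n=2: y≈3.269531, sp=3, e=sp−y≈-0.269531; I≈2.917969, D=e−e_prev≈-0.457031; u=0·(-0.269531)+5/4·2.917969+0·(-0.457031)≈3.647461; next y=1/10·3.269531+3/4·3.647461≈3.062549
n=3: y≈3.062549, sp=3, e=sp−y≈-0.062549; I≈2.855420, D=e−e_prev≈0.206982; u=0·(-0.062549)+5/4·2.855420+0·0.206982≈3.569275; next y=1/10·3.062549+3/4·3.569275≈2.983211
n=4: y≈2.983211, sp=3, e=sp−y≈0.016789; I≈2.872209, D=e−e_prev≈0.079338; u=0·0.016789+5/4·2.872209+0·0.079338≈3.590261; next y=1/10·2.983211+3/4·3.590261≈2.991017
n=5: y≈2.991017, sp=3, e=sp−y≈0.008983; I≈2.881192, D=e−e_prev≈-0.007806; u=0·0.008983+5/4·2.881192+0·(-0.007806)≈3.601490; next y=1/10·2.991017+3/4·3.601490≈3.000219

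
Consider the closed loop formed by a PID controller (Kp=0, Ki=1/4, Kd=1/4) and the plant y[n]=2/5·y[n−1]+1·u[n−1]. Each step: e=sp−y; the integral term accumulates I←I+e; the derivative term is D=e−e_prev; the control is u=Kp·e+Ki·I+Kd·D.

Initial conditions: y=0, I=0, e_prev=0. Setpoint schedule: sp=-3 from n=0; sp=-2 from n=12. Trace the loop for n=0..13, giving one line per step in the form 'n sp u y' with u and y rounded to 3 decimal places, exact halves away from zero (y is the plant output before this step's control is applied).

(exact arithmetic carried between steps; '≈' marks a value shown rounded to 6 d.p. or computed from one; I and e_prev carry over from the previous line; the table rounds u and y to 3 d.p., halves away from zero)
n=0: y=0, sp=-3, e=sp−y=-3; I=-3, D=e−e_prev=-3; u=0·(-3)+1/4·(-3)+1/4·(-3)=-1.5; next y=2/5·0+1·(-1.5)=-1.5
n=1: y=-1.5, sp=-3, e=sp−y=-1.5; I=-4.5, D=e−e_prev=1.5; u=0·(-1.5)+1/4·(-4.5)+1/4·1.5=-0.75; next y=2/5·(-1.5)+1·(-0.75)=-1.35
n=2: y=-1.35, sp=-3, e=sp−y=-1.65; I=-6.15, D=e−e_prev=-0.15; u=0·(-1.65)+1/4·(-6.15)+1/4·(-0.15)=-1.575; next y=2/5·(-1.35)+1·(-1.575)=-2.115
n=3: y=-2.115, sp=-3, e=sp−y=-0.885; I=-7.035, D=e−e_prev=0.765; u=0·(-0.885)+1/4·(-7.035)+1/4·0.765=-1.5675; next y=2/5·(-2.115)+1·(-1.5675)=-2.4135
n=4: y=-2.4135, sp=-3, e=sp−y=-0.5865; I=-7.6215, D=e−e_prev=0.2985; u=0·(-0.5865)+1/4·(-7.6215)+1/4·0.2985=-1.83075; next y=2/5·(-2.4135)+1·(-1.83075)=-2.79615
n=5: y=-2.79615, sp=-3, e=sp−y=-0.20385; I=-7.82535, D=e−e_prev=0.38265; u=0·(-0.20385)+1/4·(-7.82535)+1/4·0.38265=-1.860675; next y=2/5·(-2.79615)+1·(-1.860675)=-2.979135
n=6: y=-2.979135, sp=-3, e=sp−y=-0.020865; I=-7.846215, D=e−e_prev=0.182985; u=0·(-0.020865)+1/4·(-7.846215)+1/4·0.182985≈-1.915808; next y=2/5·(-2.979135)+1·(-1.915808)≈-3.107462
n=7: y≈-3.107462, sp=-3, e=sp−y≈0.107462; I≈-7.738754, D=e−e_prev≈0.128327; u=0·0.107462+1/4·(-7.738754)+1/4·0.128327≈-1.902607; next y=2/5·(-3.107462)+1·(-1.902607)≈-3.145591
n=8: y≈-3.145591, sp=-3, e=sp−y≈0.145591; I≈-7.593162, D=e−e_prev≈0.038130; u=0·0.145591+1/4·(-7.593162)+1/4·0.038130≈-1.888758; next y=2/5·(-3.145591)+1·(-1.888758)≈-3.146995
n=9: y≈-3.146995, sp=-3, e=sp−y≈0.146995; I≈-7.446168, D=e−e_prev≈0.001403; u=0·0.146995+1/4·(-7.446168)+1/4·0.001403≈-1.861191; next y=2/5·(-3.146995)+1·(-1.861191)≈-3.119989
n=10: y≈-3.119989, sp=-3, e=sp−y≈0.119989; I≈-7.326179, D=e−e_prev≈-0.027006; u=0·0.119989+1/4·(-7.326179)+1/4·(-0.027006)≈-1.838296; next y=2/5·(-3.119989)+1·(-1.838296)≈-3.086292
n=11: y≈-3.086292, sp=-3, e=sp−y≈0.086292; I≈-7.239887, D=e−e_prev≈-0.033697; u=0·0.086292+1/4·(-7.239887)+1/4·(-0.033697)≈-1.818396; next y=2/5·(-3.086292)+1·(-1.818396)≈-3.052913
n=12: y≈-3.052913, sp=-2, e=sp−y≈1.052913; I≈-6.186974, D=e−e_prev≈0.966621; u=0·1.052913+1/4·(-6.186974)+1/4·0.966621≈-1.305088; next y=2/5·(-3.052913)+1·(-1.305088)≈-2.526253
n=13: y≈-2.526253, sp=-2, e=sp−y≈0.526253; I≈-5.660721, D=e−e_prev≈-0.526659; u=0·0.526253+1/4·(-5.660721)+1/4·(-0.526659)≈-1.546845; next y=2/5·(-2.526253)+1·(-1.546845)≈-2.557346

0 -3 -1.500 0.000
1 -3 -0.750 -1.500
2 -3 -1.575 -1.350
3 -3 -1.568 -2.115
4 -3 -1.831 -2.414
5 -3 -1.861 -2.796
6 -3 -1.916 -2.979
7 -3 -1.903 -3.107
8 -3 -1.889 -3.146
9 -3 -1.861 -3.147
10 -3 -1.838 -3.120
11 -3 -1.818 -3.086
12 -2 -1.305 -3.053
13 -2 -1.547 -2.526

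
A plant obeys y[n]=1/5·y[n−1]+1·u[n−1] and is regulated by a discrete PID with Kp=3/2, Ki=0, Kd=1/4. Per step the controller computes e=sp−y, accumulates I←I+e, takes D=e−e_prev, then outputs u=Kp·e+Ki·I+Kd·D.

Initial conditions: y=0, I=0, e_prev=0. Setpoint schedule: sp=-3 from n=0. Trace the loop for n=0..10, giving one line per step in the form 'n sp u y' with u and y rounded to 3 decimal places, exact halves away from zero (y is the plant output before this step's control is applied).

(exact arithmetic carried between steps; '≈' marks a value shown rounded to 6 d.p. or computed from one; I and e_prev carry over from the previous line; the table rounds u and y to 3 d.p., halves away from zero)
n=0: y=0, sp=-3, e=sp−y=-3; I=-3, D=e−e_prev=-3; u=3/2·(-3)+0·(-3)+1/4·(-3)=-5.25; next y=1/5·0+1·(-5.25)=-5.25
n=1: y=-5.25, sp=-3, e=sp−y=2.25; I=-0.75, D=e−e_prev=5.25; u=3/2·2.25+0·(-0.75)+1/4·5.25=4.6875; next y=1/5·(-5.25)+1·4.6875=3.6375
n=2: y=3.6375, sp=-3, e=sp−y=-6.6375; I=-7.3875, D=e−e_prev=-8.8875; u=3/2·(-6.6375)+0·(-7.3875)+1/4·(-8.8875)=-12.178125; next y=1/5·3.6375+1·(-12.178125)=-11.450625
n=3: y=-11.450625, sp=-3, e=sp−y=8.450625; I=1.063125, D=e−e_prev=15.088125; u=3/2·8.450625+0·1.063125+1/4·15.088125≈16.447969; next y=1/5·(-11.450625)+1·16.447969≈14.157844
n=4: y≈14.157844, sp=-3, e=sp−y≈-17.157844; I≈-16.094719, D=e−e_prev≈-25.608469; u=3/2·(-17.157844)+0·(-16.094719)+1/4·(-25.608469)≈-32.138883; next y=1/5·14.157844+1·(-32.138883)≈-29.307314
n=5: y≈-29.307314, sp=-3, e=sp−y≈26.307314; I≈10.212595, D=e−e_prev≈43.465158; u=3/2·26.307314+0·10.212595+1/4·43.465158≈50.327261; next y=1/5·(-29.307314)+1·50.327261≈44.465798
n=6: y≈44.465798, sp=-3, e=sp−y≈-47.465798; I≈-37.253202, D=e−e_prev≈-73.773112; u=3/2·(-47.465798)+0·(-37.253202)+1/4·(-73.773112)≈-89.641975; next y=1/5·44.465798+1·(-89.641975)≈-80.748815
n=7: y≈-80.748815, sp=-3, e=sp−y≈77.748815; I≈40.495613, D=e−e_prev≈125.214613; u=3/2·77.748815+0·40.495613+1/4·125.214613≈147.926876; next y=1/5·(-80.748815)+1·147.926876≈131.777113
n=8: y≈131.777113, sp=-3, e=sp−y≈-134.777113; I≈-94.281500, D=e−e_prev≈-212.525928; u=3/2·(-134.777113)+0·(-94.281500)+1/4·(-212.525928)≈-255.297151; next y=1/5·131.777113+1·(-255.297151)≈-228.941728
n=9: y≈-228.941728, sp=-3, e=sp−y≈225.941728; I≈131.660228, D=e−e_prev≈360.718841; u=3/2·225.941728+0·131.660228+1/4·360.718841≈429.092303; next y=1/5·(-228.941728)+1·429.092303≈383.303957
n=10: y≈383.303957, sp=-3, e=sp−y≈-386.303957; I≈-254.643729, D=e−e_prev≈-612.245686; u=3/2·(-386.303957)+0·(-254.643729)+1/4·(-612.245686)≈-732.517357; next y=1/5·383.303957+1·(-732.517357)≈-655.856566

0 -3 -5.250 0.000
1 -3 4.688 -5.250
2 -3 -12.178 3.638
3 -3 16.448 -11.451
4 -3 -32.139 14.158
5 -3 50.327 -29.307
6 -3 -89.642 44.466
7 -3 147.927 -80.749
8 -3 -255.297 131.777
9 -3 429.092 -228.942
10 -3 -732.517 383.304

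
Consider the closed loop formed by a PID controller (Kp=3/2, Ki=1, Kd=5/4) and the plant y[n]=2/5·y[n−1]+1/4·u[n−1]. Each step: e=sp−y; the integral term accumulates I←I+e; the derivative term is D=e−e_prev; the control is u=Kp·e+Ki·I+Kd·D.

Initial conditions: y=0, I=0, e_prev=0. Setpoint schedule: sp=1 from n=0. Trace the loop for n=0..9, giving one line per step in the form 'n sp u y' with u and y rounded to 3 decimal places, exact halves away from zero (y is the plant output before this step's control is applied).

(exact arithmetic carried between steps; '≈' marks a value shown rounded to 6 d.p. or computed from one; I and e_prev carry over from the previous line; the table rounds u and y to 3 d.p., halves away from zero)
n=0: y=0, sp=1, e=sp−y=1; I=1, D=e−e_prev=1; u=3/2·1+1·1+5/4·1=3.75; next y=2/5·0+1/4·3.75=0.9375
n=1: y=0.9375, sp=1, e=sp−y=0.0625; I=1.0625, D=e−e_prev=-0.9375; u=3/2·0.0625+1·1.0625+5/4·(-0.9375)=-0.015625; next y=2/5·0.9375+1/4·(-0.015625)≈0.371094
n=2: y≈0.371094, sp=1, e=sp−y≈0.628906; I≈1.691406, D=e−e_prev≈0.566406; u=3/2·0.628906+1·1.691406+5/4·0.566406≈3.342773; next y=2/5·0.371094+1/4·3.342773≈0.984131
n=3: y≈0.984131, sp=1, e=sp−y≈0.015869; I≈1.707275, D=e−e_prev≈-0.613037; u=3/2·0.015869+1·1.707275+5/4·(-0.613037)≈0.964783; next y=2/5·0.984131+1/4·0.964783≈0.634848
n=4: y≈0.634848, sp=1, e=sp−y≈0.365152; I≈2.072427, D=e−e_prev≈0.349283; u=3/2·0.365152+1·2.072427+5/4·0.349283≈3.056759; next y=2/5·0.634848+1/4·3.056759≈1.018129
n=5: y≈1.018129, sp=1, e=sp−y≈-0.018129; I≈2.054298, D=e−e_prev≈-0.383281; u=3/2·(-0.018129)+1·2.054298+5/4·(-0.383281)≈1.548004; next y=2/5·1.018129+1/4·1.548004≈0.794253
n=6: y≈0.794253, sp=1, e=sp−y≈0.205747; I≈2.260046, D=e−e_prev≈0.223876; u=3/2·0.205747+1·2.260046+5/4·0.223876≈2.848513; next y=2/5·0.794253+1/4·2.848513≈1.029829
n=7: y≈1.029829, sp=1, e=sp−y≈-0.029829; I≈2.230217, D=e−e_prev≈-0.235577; u=3/2·(-0.029829)+1·2.230217+5/4·(-0.235577)≈1.891002; next y=2/5·1.029829+1/4·1.891002≈0.884682
n=8: y≈0.884682, sp=1, e=sp−y≈0.115318; I≈2.345535, D=e−e_prev≈0.145147; u=3/2·0.115318+1·2.345535+5/4·0.145147≈2.699945; next y=2/5·0.884682+1/4·2.699945≈1.028859
n=9: y≈1.028859, sp=1, e=sp−y≈-0.028859; I≈2.316675, D=e−e_prev≈-0.144177; u=3/2·(-0.028859)+1·2.316675+5/4·(-0.144177)≈2.093166; next y=2/5·1.028859+1/4·2.093166≈0.934835

0 1 3.750 0.000
1 1 -0.016 0.938
2 1 3.343 0.371
3 1 0.965 0.984
4 1 3.057 0.635
5 1 1.548 1.018
6 1 2.849 0.794
7 1 1.891 1.030
8 1 2.700 0.885
9 1 2.093 1.029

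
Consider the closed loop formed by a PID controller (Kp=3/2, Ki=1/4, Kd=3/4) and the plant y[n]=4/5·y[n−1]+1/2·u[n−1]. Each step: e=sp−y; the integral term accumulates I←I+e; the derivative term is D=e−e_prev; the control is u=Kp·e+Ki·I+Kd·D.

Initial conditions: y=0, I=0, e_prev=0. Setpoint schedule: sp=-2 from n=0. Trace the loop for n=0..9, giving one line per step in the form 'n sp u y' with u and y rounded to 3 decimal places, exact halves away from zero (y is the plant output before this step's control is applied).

0 -2 -5.000 0.000
1 -2 2.250 -2.500
2 -2 -3.563 -0.875
3 -2 1.391 -2.481
4 -2 -2.673 -1.290
5 -2 0.739 -2.368
6 -2 -2.086 -1.525
7 -2 0.273 -2.263
8 -2 -1.687 -1.674
9 -2 -0.055 -2.183

(exact arithmetic carried between steps; '≈' marks a value shown rounded to 6 d.p. or computed from one; I and e_prev carry over from the previous line; the table rounds u and y to 3 d.p., halves away from zero)
n=0: y=0, sp=-2, e=sp−y=-2; I=-2, D=e−e_prev=-2; u=3/2·(-2)+1/4·(-2)+3/4·(-2)=-5; next y=4/5·0+1/2·(-5)=-2.5
n=1: y=-2.5, sp=-2, e=sp−y=0.5; I=-1.5, D=e−e_prev=2.5; u=3/2·0.5+1/4·(-1.5)+3/4·2.5=2.25; next y=4/5·(-2.5)+1/2·2.25=-0.875
n=2: y=-0.875, sp=-2, e=sp−y=-1.125; I=-2.625, D=e−e_prev=-1.625; u=3/2·(-1.125)+1/4·(-2.625)+3/4·(-1.625)=-3.5625; next y=4/5·(-0.875)+1/2·(-3.5625)=-2.48125
n=3: y=-2.48125, sp=-2, e=sp−y=0.48125; I=-2.14375, D=e−e_prev=1.60625; u=3/2·0.48125+1/4·(-2.14375)+3/4·1.60625=1.390625; next y=4/5·(-2.48125)+1/2·1.390625≈-1.289688
n=4: y≈-1.289688, sp=-2, e=sp−y≈-0.710313; I≈-2.854063, D=e−e_prev≈-1.191563; u=3/2·(-0.710313)+1/4·(-2.854063)+3/4·(-1.191563)≈-2.672656; next y=4/5·(-1.289688)+1/2·(-2.672656)≈-2.368078
n=5: y≈-2.368078, sp=-2, e=sp−y≈0.368078; I≈-2.485984, D=e−e_prev≈1.078391; u=3/2·0.368078+1/4·(-2.485984)+3/4·1.078391≈0.739414; next y=4/5·(-2.368078)+1/2·0.739414≈-1.524755
n=6: y≈-1.524755, sp=-2, e=sp−y≈-0.475245; I≈-2.961229, D=e−e_prev≈-0.843323; u=3/2·(-0.475245)+1/4·(-2.961229)+3/4·(-0.843323)≈-2.085666; next y=4/5·(-1.524755)+1/2·(-2.085666)≈-2.262637
n=7: y≈-2.262637, sp=-2, e=sp−y≈0.262637; I≈-2.698592, D=e−e_prev≈0.737882; u=3/2·0.262637+1/4·(-2.698592)+3/4·0.737882≈0.272720; next y=4/5·(-2.262637)+1/2·0.272720≈-1.673750
n=8: y≈-1.673750, sp=-2, e=sp−y≈-0.326250; I≈-3.024841, D=e−e_prev≈-0.588887; u=3/2·(-0.326250)+1/4·(-3.024841)+3/4·(-0.588887)≈-1.687251; next y=4/5·(-1.673750)+1/2·(-1.687251)≈-2.182625
n=9: y≈-2.182625, sp=-2, e=sp−y≈0.182625; I≈-2.842216, D=e−e_prev≈0.508875; u=3/2·0.182625+1/4·(-2.842216)+3/4·0.508875≈-0.054959; next y=4/5·(-2.182625)+1/2·(-0.054959)≈-1.773580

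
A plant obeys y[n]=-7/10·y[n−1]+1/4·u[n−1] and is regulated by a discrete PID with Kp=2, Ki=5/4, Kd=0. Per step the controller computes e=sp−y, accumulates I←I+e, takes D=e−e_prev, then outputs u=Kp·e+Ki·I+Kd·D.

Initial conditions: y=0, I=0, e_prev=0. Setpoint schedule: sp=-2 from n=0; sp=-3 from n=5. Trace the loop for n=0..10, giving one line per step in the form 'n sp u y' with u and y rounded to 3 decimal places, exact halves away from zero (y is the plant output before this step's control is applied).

0 -2 -6.500 0.000
1 -2 -3.719 -1.625
2 -2 -10.144 0.208
3 -2 -3.514 -2.682
4 -2 -14.622 0.999
5 -3 -4.222 -4.355
6 -3 -23.158 1.993
7 -3 0.426 -7.184
8 -3 -34.383 5.136
9 -3 11.758 -12.191
10 -3 -53.660 11.473

(exact arithmetic carried between steps; '≈' marks a value shown rounded to 6 d.p. or computed from one; I and e_prev carry over from the previous line; the table rounds u and y to 3 d.p., halves away from zero)
n=0: y=0, sp=-2, e=sp−y=-2; I=-2, D=e−e_prev=-2; u=2·(-2)+5/4·(-2)+0·(-2)=-6.5; next y=-7/10·0+1/4·(-6.5)=-1.625
n=1: y=-1.625, sp=-2, e=sp−y=-0.375; I=-2.375, D=e−e_prev=1.625; u=2·(-0.375)+5/4·(-2.375)+0·1.625=-3.71875; next y=-7/10·(-1.625)+1/4·(-3.71875)≈0.207813
n=2: y≈0.207813, sp=-2, e=sp−y≈-2.207813; I≈-4.582813, D=e−e_prev≈-1.832813; u=2·(-2.207813)+5/4·(-4.582813)+0·(-1.832813)≈-10.144141; next y=-7/10·0.207813+1/4·(-10.144141)≈-2.681504
n=3: y≈-2.681504, sp=-2, e=sp−y≈0.681504; I≈-3.901309, D=e−e_prev≈2.889316; u=2·0.681504+5/4·(-3.901309)+0·2.889316≈-3.513628; next y=-7/10·(-2.681504)+1/4·(-3.513628)≈0.998646
n=4: y≈0.998646, sp=-2, e=sp−y≈-2.998646; I≈-6.899954, D=e−e_prev≈-3.680150; u=2·(-2.998646)+5/4·(-6.899954)+0·(-3.680150)≈-14.622234; next y=-7/10·0.998646+1/4·(-14.622234)≈-4.354611
n=5: y≈-4.354611, sp=-3, e=sp−y≈1.354611; I≈-5.545344, D=e−e_prev≈4.353256; u=2·1.354611+5/4·(-5.545344)+0·4.353256≈-4.222458; next y=-7/10·(-4.354611)+1/4·(-4.222458)≈1.992613
n=6: y≈1.992613, sp=-3, e=sp−y≈-4.992613; I≈-10.537957, D=e−e_prev≈-6.347223; u=2·(-4.992613)+5/4·(-10.537957)+0·(-6.347223)≈-23.157671; next y=-7/10·1.992613+1/4·(-23.157671)≈-7.184247
n=7: y≈-7.184247, sp=-3, e=sp−y≈4.184247; I≈-6.353710, D=e−e_prev≈9.176860; u=2·4.184247+5/4·(-6.353710)+0·9.176860≈0.426357; next y=-7/10·(-7.184247)+1/4·0.426357≈5.135562
n=8: y≈5.135562, sp=-3, e=sp−y≈-8.135562; I≈-14.489272, D=e−e_prev≈-12.319809; u=2·(-8.135562)+5/4·(-14.489272)+0·(-12.319809)≈-34.382713; next y=-7/10·5.135562+1/4·(-34.382713)≈-12.190572
n=9: y≈-12.190572, sp=-3, e=sp−y≈9.190572; I≈-5.298700, D=e−e_prev≈17.326134; u=2·9.190572+5/4·(-5.298700)+0·17.326134≈11.757769; next y=-7/10·(-12.190572)+1/4·11.757769≈11.472842
n=10: y≈11.472842, sp=-3, e=sp−y≈-14.472842; I≈-19.771542, D=e−e_prev≈-23.663414; u=2·(-14.472842)+5/4·(-19.771542)+0·(-23.663414)≈-53.660112; next y=-7/10·11.472842+1/4·(-53.660112)≈-21.446018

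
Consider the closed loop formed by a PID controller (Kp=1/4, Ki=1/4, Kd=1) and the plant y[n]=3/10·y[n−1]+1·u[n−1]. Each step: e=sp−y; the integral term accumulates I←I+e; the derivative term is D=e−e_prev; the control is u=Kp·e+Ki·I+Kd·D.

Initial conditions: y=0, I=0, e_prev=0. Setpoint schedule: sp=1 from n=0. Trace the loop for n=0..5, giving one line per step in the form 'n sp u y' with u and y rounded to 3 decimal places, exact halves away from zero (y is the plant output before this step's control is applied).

0 1 1.500 0.000
1 1 -1.500 1.500
2 1 3.700 -1.050
3 1 -4.990 3.385
4 1 9.888 -3.975
5 1 -15.233 8.696

(exact arithmetic carried between steps; '≈' marks a value shown rounded to 6 d.p. or computed from one; I and e_prev carry over from the previous line; the table rounds u and y to 3 d.p., halves away from zero)
n=0: y=0, sp=1, e=sp−y=1; I=1, D=e−e_prev=1; u=1/4·1+1/4·1+1·1=1.5; next y=3/10·0+1·1.5=1.5
n=1: y=1.5, sp=1, e=sp−y=-0.5; I=0.5, D=e−e_prev=-1.5; u=1/4·(-0.5)+1/4·0.5+1·(-1.5)=-1.5; next y=3/10·1.5+1·(-1.5)=-1.05
n=2: y=-1.05, sp=1, e=sp−y=2.05; I=2.55, D=e−e_prev=2.55; u=1/4·2.05+1/4·2.55+1·2.55=3.7; next y=3/10·(-1.05)+1·3.7=3.385
n=3: y=3.385, sp=1, e=sp−y=-2.385; I=0.165, D=e−e_prev=-4.435; u=1/4·(-2.385)+1/4·0.165+1·(-4.435)=-4.99; next y=3/10·3.385+1·(-4.99)=-3.9745
n=4: y=-3.9745, sp=1, e=sp−y=4.9745; I=5.1395, D=e−e_prev=7.3595; u=1/4·4.9745+1/4·5.1395+1·7.3595=9.888; next y=3/10·(-3.9745)+1·9.888=8.69565
n=5: y=8.69565, sp=1, e=sp−y=-7.69565; I=-2.55615, D=e−e_prev=-12.67015; u=1/4·(-7.69565)+1/4·(-2.55615)+1·(-12.67015)=-15.2331; next y=3/10·8.69565+1·(-15.2331)=-12.624405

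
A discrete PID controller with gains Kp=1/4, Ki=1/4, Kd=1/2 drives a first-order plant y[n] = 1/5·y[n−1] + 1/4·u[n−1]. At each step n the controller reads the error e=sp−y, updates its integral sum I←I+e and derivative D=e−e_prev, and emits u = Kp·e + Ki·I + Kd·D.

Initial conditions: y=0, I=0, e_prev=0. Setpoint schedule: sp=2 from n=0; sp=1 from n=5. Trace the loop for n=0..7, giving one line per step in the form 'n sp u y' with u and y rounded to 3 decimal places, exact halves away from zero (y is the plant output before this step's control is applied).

0 2 2.000 0.000
1 2 1.000 0.500
2 2 1.775 0.350
3 2 1.949 0.514
4 2 2.326 0.590
5 1 1.607 0.699
6 1 2.395 0.542
7 1 2.265 0.707

(exact arithmetic carried between steps; '≈' marks a value shown rounded to 6 d.p. or computed from one; I and e_prev carry over from the previous line; the table rounds u and y to 3 d.p., halves away from zero)
n=0: y=0, sp=2, e=sp−y=2; I=2, D=e−e_prev=2; u=1/4·2+1/4·2+1/2·2=2; next y=1/5·0+1/4·2=0.5
n=1: y=0.5, sp=2, e=sp−y=1.5; I=3.5, D=e−e_prev=-0.5; u=1/4·1.5+1/4·3.5+1/2·(-0.5)=1; next y=1/5·0.5+1/4·1=0.35
n=2: y=0.35, sp=2, e=sp−y=1.65; I=5.15, D=e−e_prev=0.15; u=1/4·1.65+1/4·5.15+1/2·0.15=1.775; next y=1/5·0.35+1/4·1.775=0.51375
n=3: y=0.51375, sp=2, e=sp−y=1.48625; I=6.63625, D=e−e_prev=-0.16375; u=1/4·1.48625+1/4·6.63625+1/2·(-0.16375)=1.94875; next y=1/5·0.51375+1/4·1.94875≈0.589938
n=4: y≈0.589938, sp=2, e=sp−y≈1.410063; I≈8.046313, D=e−e_prev≈-0.076188; u=1/4·1.410063+1/4·8.046313+1/2·(-0.076188)≈2.326; next y=1/5·0.589938+1/4·2.326≈0.699488
n=5: y≈0.699488, sp=1, e=sp−y≈0.300513; I≈8.346825, D=e−e_prev≈-1.10955; u=1/4·0.300513+1/4·8.346825+1/2·(-1.10955)≈1.607059; next y=1/5·0.699488+1/4·1.607059≈0.541662
n=6: y≈0.541662, sp=1, e=sp−y≈0.458338; I≈8.805163, D=e−e_prev≈0.157825; u=1/4·0.458338+1/4·8.805163+1/2·0.157825≈2.394788; next y=1/5·0.541662+1/4·2.394788≈0.707029
n=7: y≈0.707029, sp=1, e=sp−y≈0.292971; I≈9.098133, D=e−e_prev≈-0.165367; u=1/4·0.292971+1/4·9.098133+1/2·(-0.165367)≈2.265092; next y=1/5·0.707029+1/4·2.265092≈0.707679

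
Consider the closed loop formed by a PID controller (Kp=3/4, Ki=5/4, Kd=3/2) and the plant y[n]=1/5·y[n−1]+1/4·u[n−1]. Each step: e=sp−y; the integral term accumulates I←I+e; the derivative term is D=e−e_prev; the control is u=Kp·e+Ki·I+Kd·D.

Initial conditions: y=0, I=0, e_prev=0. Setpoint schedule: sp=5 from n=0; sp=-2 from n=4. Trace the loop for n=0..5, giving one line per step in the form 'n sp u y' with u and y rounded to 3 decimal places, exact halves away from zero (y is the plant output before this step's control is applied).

0 5 17.500 0.000
1 5 0.938 4.375
2 5 19.711 1.109
3 5 5.535 5.150
4 -2 -3.516 2.414
5 -2 7.198 -0.396

(exact arithmetic carried between steps; '≈' marks a value shown rounded to 6 d.p. or computed from one; I and e_prev carry over from the previous line; the table rounds u and y to 3 d.p., halves away from zero)
n=0: y=0, sp=5, e=sp−y=5; I=5, D=e−e_prev=5; u=3/4·5+5/4·5+3/2·5=17.5; next y=1/5·0+1/4·17.5=4.375
n=1: y=4.375, sp=5, e=sp−y=0.625; I=5.625, D=e−e_prev=-4.375; u=3/4·0.625+5/4·5.625+3/2·(-4.375)=0.9375; next y=1/5·4.375+1/4·0.9375=1.109375
n=2: y=1.109375, sp=5, e=sp−y=3.890625; I=9.515625, D=e−e_prev=3.265625; u=3/4·3.890625+5/4·9.515625+3/2·3.265625≈19.710938; next y=1/5·1.109375+1/4·19.710938≈5.149609
n=3: y≈5.149609, sp=5, e=sp−y≈-0.149609; I≈9.366016, D=e−e_prev≈-4.040234; u=3/4·(-0.149609)+5/4·9.366016+3/2·(-4.040234)≈5.534961; next y=1/5·5.149609+1/4·5.534961≈2.413662
n=4: y≈2.413662, sp=-2, e=sp−y≈-4.413662; I≈4.952354, D=e−e_prev≈-4.264053; u=3/4·(-4.413662)+5/4·4.952354+3/2·(-4.264053)≈-3.515884; next y=1/5·2.413662+1/4·(-3.515884)≈-0.396239
n=5: y≈-0.396239, sp=-2, e=sp−y≈-1.603761; I≈3.348592, D=e−e_prev≈2.809901; u=3/4·(-1.603761)+5/4·3.348592+3/2·2.809901≈7.197770; next y=1/5·(-0.396239)+1/4·7.197770≈1.720195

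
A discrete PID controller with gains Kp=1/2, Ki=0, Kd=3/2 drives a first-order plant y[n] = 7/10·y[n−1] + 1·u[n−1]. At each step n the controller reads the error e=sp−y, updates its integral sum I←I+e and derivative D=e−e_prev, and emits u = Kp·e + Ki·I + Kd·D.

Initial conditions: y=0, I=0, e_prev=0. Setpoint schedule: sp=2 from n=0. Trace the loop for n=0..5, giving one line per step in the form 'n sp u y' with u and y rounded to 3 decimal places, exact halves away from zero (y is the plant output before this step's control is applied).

0 2 4.000 0.000
1 2 -7.000 4.000
2 2 15.400 -4.200
3 2 -30.220 12.460
4 2 62.686 -21.498
5 2 -126.522 47.637

(exact arithmetic carried between steps; '≈' marks a value shown rounded to 6 d.p. or computed from one; I and e_prev carry over from the previous line; the table rounds u and y to 3 d.p., halves away from zero)
n=0: y=0, sp=2, e=sp−y=2; I=2, D=e−e_prev=2; u=1/2·2+0·2+3/2·2=4; next y=7/10·0+1·4=4
n=1: y=4, sp=2, e=sp−y=-2; I=0, D=e−e_prev=-4; u=1/2·(-2)+0·0+3/2·(-4)=-7; next y=7/10·4+1·(-7)=-4.2
n=2: y=-4.2, sp=2, e=sp−y=6.2; I=6.2, D=e−e_prev=8.2; u=1/2·6.2+0·6.2+3/2·8.2=15.4; next y=7/10·(-4.2)+1·15.4=12.46
n=3: y=12.46, sp=2, e=sp−y=-10.46; I=-4.26, D=e−e_prev=-16.66; u=1/2·(-10.46)+0·(-4.26)+3/2·(-16.66)=-30.22; next y=7/10·12.46+1·(-30.22)=-21.498
n=4: y=-21.498, sp=2, e=sp−y=23.498; I=19.238, D=e−e_prev=33.958; u=1/2·23.498+0·19.238+3/2·33.958=62.686; next y=7/10·(-21.498)+1·62.686=47.6374
n=5: y=47.6374, sp=2, e=sp−y=-45.6374; I=-26.3994, D=e−e_prev=-69.1354; u=1/2·(-45.6374)+0·(-26.3994)+3/2·(-69.1354)=-126.5218; next y=7/10·47.6374+1·(-126.5218)=-93.17562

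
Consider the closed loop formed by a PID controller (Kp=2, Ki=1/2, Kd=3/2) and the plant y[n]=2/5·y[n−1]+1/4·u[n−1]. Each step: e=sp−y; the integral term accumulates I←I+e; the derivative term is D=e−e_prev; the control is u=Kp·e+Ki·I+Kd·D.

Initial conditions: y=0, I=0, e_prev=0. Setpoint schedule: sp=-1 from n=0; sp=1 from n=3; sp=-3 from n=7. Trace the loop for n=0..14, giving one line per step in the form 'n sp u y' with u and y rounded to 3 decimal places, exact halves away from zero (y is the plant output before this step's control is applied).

0 -1 -4.000 0.000
1 -1 1.000 -1.000
2 -1 -3.900 -0.150
3 1 8.490 -1.035
4 1 -5.794 1.709
5 1 7.861 -0.765
6 1 -4.664 1.659
7 -3 -8.711 -0.502
8 -3 0.303 -2.379
9 -3 -8.834 -0.876
10 -3 -0.909 -2.559
11 -3 -8.886 -1.251
12 -3 -1.915 -2.722
13 -3 -8.878 -1.567
14 -3 -2.746 -2.846

(exact arithmetic carried between steps; '≈' marks a value shown rounded to 6 d.p. or computed from one; I and e_prev carry over from the previous line; the table rounds u and y to 3 d.p., halves away from zero)
n=0: y=0, sp=-1, e=sp−y=-1; I=-1, D=e−e_prev=-1; u=2·(-1)+1/2·(-1)+3/2·(-1)=-4; next y=2/5·0+1/4·(-4)=-1
n=1: y=-1, sp=-1, e=sp−y=0; I=-1, D=e−e_prev=1; u=2·0+1/2·(-1)+3/2·1=1; next y=2/5·(-1)+1/4·1=-0.15
n=2: y=-0.15, sp=-1, e=sp−y=-0.85; I=-1.85, D=e−e_prev=-0.85; u=2·(-0.85)+1/2·(-1.85)+3/2·(-0.85)=-3.9; next y=2/5·(-0.15)+1/4·(-3.9)=-1.035
n=3: y=-1.035, sp=1, e=sp−y=2.035; I=0.185, D=e−e_prev=2.885; u=2·2.035+1/2·0.185+3/2·2.885=8.49; next y=2/5·(-1.035)+1/4·8.49=1.7085
n=4: y=1.7085, sp=1, e=sp−y=-0.7085; I=-0.5235, D=e−e_prev=-2.7435; u=2·(-0.7085)+1/2·(-0.5235)+3/2·(-2.7435)=-5.794; next y=2/5·1.7085+1/4·(-5.794)=-0.7651
n=5: y=-0.7651, sp=1, e=sp−y=1.7651; I=1.2416, D=e−e_prev=2.4736; u=2·1.7651+1/2·1.2416+3/2·2.4736=7.8614; next y=2/5·(-0.7651)+1/4·7.8614=1.65931
n=6: y=1.65931, sp=1, e=sp−y=-0.65931; I=0.58229, D=e−e_prev=-2.42441; u=2·(-0.65931)+1/2·0.58229+3/2·(-2.42441)=-4.66409; next y=2/5·1.65931+1/4·(-4.66409)≈-0.502299
n=7: y≈-0.502299, sp=-3, e=sp−y≈-2.497702; I≈-1.915412, D=e−e_prev≈-1.838392; u=2·(-2.497702)+1/2·(-1.915412)+3/2·(-1.838392)≈-8.710696; next y=2/5·(-0.502299)+1/4·(-8.710696)≈-2.378593
n=8: y≈-2.378593, sp=-3, e=sp−y≈-0.621407; I≈-2.536818, D=e−e_prev≈1.876295; u=2·(-0.621407)+1/2·(-2.536818)+3/2·1.876295≈0.303220; next y=2/5·(-2.378593)+1/4·0.303220≈-0.875632
n=9: y≈-0.875632, sp=-3, e=sp−y≈-2.124368; I≈-4.661186, D=e−e_prev≈-1.502961; u=2·(-2.124368)+1/2·(-4.661186)+3/2·(-1.502961)≈-8.833770; next y=2/5·(-0.875632)+1/4·(-8.833770)≈-2.558695
n=10: y≈-2.558695, sp=-3, e=sp−y≈-0.441305; I≈-5.102490, D=e−e_prev≈1.683063; u=2·(-0.441305)+1/2·(-5.102490)+3/2·1.683063≈-0.909260; next y=2/5·(-2.558695)+1/4·(-0.909260)≈-1.250793
n=11: y≈-1.250793, sp=-3, e=sp−y≈-1.749207; I≈-6.851697, D=e−e_prev≈-1.307902; u=2·(-1.749207)+1/2·(-6.851697)+3/2·(-1.307902)≈-8.886116; next y=2/5·(-1.250793)+1/4·(-8.886116)≈-2.721846
n=12: y≈-2.721846, sp=-3, e=sp−y≈-0.278154; I≈-7.129851, D=e−e_prev≈1.471053; u=2·(-0.278154)+1/2·(-7.129851)+3/2·1.471053≈-1.914654; next y=2/5·(-2.721846)+1/4·(-1.914654)≈-1.567402
n=13: y≈-1.567402, sp=-3, e=sp−y≈-1.432598; I≈-8.562449, D=e−e_prev≈-1.154444; u=2·(-1.432598)+1/2·(-8.562449)+3/2·(-1.154444)≈-8.878087; next y=2/5·(-1.567402)+1/4·(-8.878087)≈-2.846483
n=14: y≈-2.846483, sp=-3, e=sp−y≈-0.153517; I≈-8.715967, D=e−e_prev≈1.279081; u=2·(-0.153517)+1/2·(-8.715967)+3/2·1.279081≈-2.746397; next y=2/5·(-2.846483)+1/4·(-2.746397)≈-1.825192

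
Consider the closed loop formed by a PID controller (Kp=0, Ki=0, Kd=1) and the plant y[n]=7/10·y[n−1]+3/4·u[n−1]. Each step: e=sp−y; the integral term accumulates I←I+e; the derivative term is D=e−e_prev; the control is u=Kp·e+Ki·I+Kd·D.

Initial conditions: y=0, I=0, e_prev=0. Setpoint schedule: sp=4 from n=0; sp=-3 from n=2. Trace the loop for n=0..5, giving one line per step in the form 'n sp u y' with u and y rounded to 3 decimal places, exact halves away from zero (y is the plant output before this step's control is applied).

0 4 4.000 0.000
1 4 -3.000 3.000
2 -3 -3.850 -0.150
3 -3 2.843 -2.993
4 -3 -3.030 0.037
5 -3 2.283 -2.246

(exact arithmetic carried between steps; '≈' marks a value shown rounded to 6 d.p. or computed from one; I and e_prev carry over from the previous line; the table rounds u and y to 3 d.p., halves away from zero)
n=0: y=0, sp=4, e=sp−y=4; I=4, D=e−e_prev=4; u=0·4+0·4+1·4=4; next y=7/10·0+3/4·4=3
n=1: y=3, sp=4, e=sp−y=1; I=5, D=e−e_prev=-3; u=0·1+0·5+1·(-3)=-3; next y=7/10·3+3/4·(-3)=-0.15
n=2: y=-0.15, sp=-3, e=sp−y=-2.85; I=2.15, D=e−e_prev=-3.85; u=0·(-2.85)+0·2.15+1·(-3.85)=-3.85; next y=7/10·(-0.15)+3/4·(-3.85)=-2.9925
n=3: y=-2.9925, sp=-3, e=sp−y=-0.0075; I=2.1425, D=e−e_prev=2.8425; u=0·(-0.0075)+0·2.1425+1·2.8425=2.8425; next y=7/10·(-2.9925)+3/4·2.8425=0.037125
n=4: y=0.037125, sp=-3, e=sp−y=-3.037125; I=-0.894625, D=e−e_prev=-3.029625; u=0·(-3.037125)+0·(-0.894625)+1·(-3.029625)=-3.029625; next y=7/10·0.037125+3/4·(-3.029625)≈-2.246231
n=5: y≈-2.246231, sp=-3, e=sp−y≈-0.753769; I≈-1.648394, D=e−e_prev≈2.283356; u=0·(-0.753769)+0·(-1.648394)+1·2.283356≈2.283356; next y=7/10·(-2.246231)+3/4·2.283356≈0.140155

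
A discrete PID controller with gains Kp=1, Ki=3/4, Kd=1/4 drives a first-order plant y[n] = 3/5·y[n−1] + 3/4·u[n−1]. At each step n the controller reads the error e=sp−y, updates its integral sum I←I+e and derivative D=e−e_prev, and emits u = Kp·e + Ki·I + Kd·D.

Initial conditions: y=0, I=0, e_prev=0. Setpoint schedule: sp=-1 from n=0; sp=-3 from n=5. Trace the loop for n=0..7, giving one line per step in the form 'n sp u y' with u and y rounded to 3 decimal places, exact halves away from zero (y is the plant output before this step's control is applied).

(exact arithmetic carried between steps; '≈' marks a value shown rounded to 6 d.p. or computed from one; I and e_prev carry over from the previous line; the table rounds u and y to 3 d.p., halves away from zero)
n=0: y=0, sp=-1, e=sp−y=-1; I=-1, D=e−e_prev=-1; u=1·(-1)+3/4·(-1)+1/4·(-1)=-2; next y=3/5·0+3/4·(-2)=-1.5
n=1: y=-1.5, sp=-1, e=sp−y=0.5; I=-0.5, D=e−e_prev=1.5; u=1·0.5+3/4·(-0.5)+1/4·1.5=0.5; next y=3/5·(-1.5)+3/4·0.5=-0.525
n=2: y=-0.525, sp=-1, e=sp−y=-0.475; I=-0.975, D=e−e_prev=-0.975; u=1·(-0.475)+3/4·(-0.975)+1/4·(-0.975)=-1.45; next y=3/5·(-0.525)+3/4·(-1.45)=-1.4025
n=3: y=-1.4025, sp=-1, e=sp−y=0.4025; I=-0.5725, D=e−e_prev=0.8775; u=1·0.4025+3/4·(-0.5725)+1/4·0.8775=0.1925; next y=3/5·(-1.4025)+3/4·0.1925=-0.697125
n=4: y=-0.697125, sp=-1, e=sp−y=-0.302875; I=-0.875375, D=e−e_prev=-0.705375; u=1·(-0.302875)+3/4·(-0.875375)+1/4·(-0.705375)=-1.13575; next y=3/5·(-0.697125)+3/4·(-1.13575)≈-1.270088
n=5: y≈-1.270088, sp=-3, e=sp−y≈-1.729913; I≈-2.605288, D=e−e_prev≈-1.427038; u=1·(-1.729913)+3/4·(-2.605288)+1/4·(-1.427038)≈-4.040638; next y=3/5·(-1.270088)+3/4·(-4.040638)≈-3.792531
n=6: y≈-3.792531, sp=-3, e=sp−y≈0.792531; I≈-1.812757, D=e−e_prev≈2.522443; u=1·0.792531+3/4·(-1.812757)+1/4·2.522443≈0.063574; next y=3/5·(-3.792531)+3/4·0.063574≈-2.227838
n=7: y≈-2.227838, sp=-3, e=sp−y≈-0.772162; I≈-2.584919, D=e−e_prev≈-1.564693; u=1·(-0.772162)+3/4·(-2.584919)+1/4·(-1.564693)≈-3.102024; next y=3/5·(-2.227838)+3/4·(-3.102024)≈-3.663221

0 -1 -2.000 0.000
1 -1 0.500 -1.500
2 -1 -1.450 -0.525
3 -1 0.193 -1.403
4 -1 -1.136 -0.697
5 -3 -4.041 -1.270
6 -3 0.064 -3.793
7 -3 -3.102 -2.228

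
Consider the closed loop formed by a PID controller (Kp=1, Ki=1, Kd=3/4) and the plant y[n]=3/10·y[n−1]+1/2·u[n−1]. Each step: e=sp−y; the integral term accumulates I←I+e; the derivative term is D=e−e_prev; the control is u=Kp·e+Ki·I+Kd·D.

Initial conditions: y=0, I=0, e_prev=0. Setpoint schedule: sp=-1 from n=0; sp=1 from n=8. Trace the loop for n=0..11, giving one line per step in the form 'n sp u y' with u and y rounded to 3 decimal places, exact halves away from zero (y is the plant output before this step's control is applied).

(exact arithmetic carried between steps; '≈' marks a value shown rounded to 6 d.p. or computed from one; I and e_prev carry over from the previous line; the table rounds u and y to 3 d.p., halves away from zero)
n=0: y=0, sp=-1, e=sp−y=-1; I=-1, D=e−e_prev=-1; u=1·(-1)+1·(-1)+3/4·(-1)=-2.75; next y=3/10·0+1/2·(-2.75)=-1.375
n=1: y=-1.375, sp=-1, e=sp−y=0.375; I=-0.625, D=e−e_prev=1.375; u=1·0.375+1·(-0.625)+3/4·1.375=0.78125; next y=3/10·(-1.375)+1/2·0.78125=-0.021875
n=2: y=-0.021875, sp=-1, e=sp−y=-0.978125; I=-1.603125, D=e−e_prev=-1.353125; u=1·(-0.978125)+1·(-1.603125)+3/4·(-1.353125)≈-3.596094; next y=3/10·(-0.021875)+1/2·(-3.596094)≈-1.804609
n=3: y≈-1.804609, sp=-1, e=sp−y≈0.804609; I≈-0.798516, D=e−e_prev≈1.782734; u=1·0.804609+1·(-0.798516)+3/4·1.782734≈1.343145; next y=3/10·(-1.804609)+1/2·1.343145≈0.130189
n=4: y≈0.130189, sp=-1, e=sp−y≈-1.130189; I≈-1.928705, D=e−e_prev≈-1.934799; u=1·(-1.130189)+1·(-1.928705)+3/4·(-1.934799)≈-4.509994; next y=3/10·0.130189+1/2·(-4.509994)≈-2.215940
n=5: y≈-2.215940, sp=-1, e=sp−y≈1.215940; I≈-0.712765, D=e−e_prev≈2.346129; u=1·1.215940+1·(-0.712765)+3/4·2.346129≈2.262772; next y=3/10·(-2.215940)+1/2·2.262772≈0.466604
n=6: y≈0.466604, sp=-1, e=sp−y≈-1.466604; I≈-2.179369, D=e−e_prev≈-2.682544; u=1·(-1.466604)+1·(-2.179369)+3/4·(-2.682544)≈-5.657881; next y=3/10·0.466604+1/2·(-5.657881)≈-2.688959
n=7: y≈-2.688959, sp=-1, e=sp−y≈1.688959; I≈-0.490410, D=e−e_prev≈3.155563; u=1·1.688959+1·(-0.490410)+3/4·3.155563≈3.565222; next y=3/10·(-2.688959)+1/2·3.565222≈0.975923
n=8: y≈0.975923, sp=1, e=sp−y≈0.024077; I≈-0.466333, D=e−e_prev≈-1.664883; u=1·0.024077+1·(-0.466333)+3/4·(-1.664883)≈-1.690918; next y=3/10·0.975923+1/2·(-1.690918)≈-0.552682
n=9: y≈-0.552682, sp=1, e=sp−y≈1.552682; I≈1.086349, D=e−e_prev≈1.528605; u=1·1.552682+1·1.086349+3/4·1.528605≈3.785485; next y=3/10·(-0.552682)+1/2·3.785485≈1.726938
n=10: y≈1.726938, sp=1, e=sp−y≈-0.726938; I≈0.359411, D=e−e_prev≈-2.279620; u=1·(-0.726938)+1·0.359411+3/4·(-2.279620)≈-2.077242; next y=3/10·1.726938+1/2·(-2.077242)≈-0.520540
n=11: y≈-0.520540, sp=1, e=sp−y≈1.520540; I≈1.879951, D=e−e_prev≈2.247478; u=1·1.520540+1·1.879951+3/4·2.247478≈5.086098; next y=3/10·(-0.520540)+1/2·5.086098≈2.386887

0 -1 -2.750 0.000
1 -1 0.781 -1.375
2 -1 -3.596 -0.022
3 -1 1.343 -1.805
4 -1 -4.510 0.130
5 -1 2.263 -2.216
6 -1 -5.658 0.467
7 -1 3.565 -2.689
8 1 -1.691 0.976
9 1 3.785 -0.553
10 1 -2.077 1.727
11 1 5.086 -0.521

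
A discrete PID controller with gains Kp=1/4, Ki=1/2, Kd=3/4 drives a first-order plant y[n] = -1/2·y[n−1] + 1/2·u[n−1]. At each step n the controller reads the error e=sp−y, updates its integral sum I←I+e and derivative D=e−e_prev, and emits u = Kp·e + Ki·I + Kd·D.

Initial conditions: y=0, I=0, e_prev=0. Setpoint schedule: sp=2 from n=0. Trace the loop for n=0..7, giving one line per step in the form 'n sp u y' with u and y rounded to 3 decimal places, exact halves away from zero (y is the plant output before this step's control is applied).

(exact arithmetic carried between steps; '≈' marks a value shown rounded to 6 d.p. or computed from one; I and e_prev carry over from the previous line; the table rounds u and y to 3 d.p., halves away from zero)
n=0: y=0, sp=2, e=sp−y=2; I=2, D=e−e_prev=2; u=1/4·2+1/2·2+3/4·2=3; next y=-1/2·0+1/2·3=1.5
n=1: y=1.5, sp=2, e=sp−y=0.5; I=2.5, D=e−e_prev=-1.5; u=1/4·0.5+1/2·2.5+3/4·(-1.5)=0.25; next y=-1/2·1.5+1/2·0.25=-0.625
n=2: y=-0.625, sp=2, e=sp−y=2.625; I=5.125, D=e−e_prev=2.125; u=1/4·2.625+1/2·5.125+3/4·2.125=4.8125; next y=-1/2·(-0.625)+1/2·4.8125=2.71875
n=3: y=2.71875, sp=2, e=sp−y=-0.71875; I=4.40625, D=e−e_prev=-3.34375; u=1/4·(-0.71875)+1/2·4.40625+3/4·(-3.34375)=-0.484375; next y=-1/2·2.71875+1/2·(-0.484375)≈-1.601563
n=4: y≈-1.601563, sp=2, e=sp−y≈3.601563; I≈8.007813, D=e−e_prev≈4.320313; u=1/4·3.601563+1/2·8.007813+3/4·4.320313≈8.144531; next y=-1/2·(-1.601563)+1/2·8.144531≈4.873047
n=5: y≈4.873047, sp=2, e=sp−y≈-2.873047; I≈5.134766, D=e−e_prev≈-6.474609; u=1/4·(-2.873047)+1/2·5.134766+3/4·(-6.474609)≈-3.006836; next y=-1/2·4.873047+1/2·(-3.006836)≈-3.939941
n=6: y≈-3.939941, sp=2, e=sp−y≈5.939941; I≈11.074707, D=e−e_prev≈8.812988; u=1/4·5.939941+1/2·11.074707+3/4·8.812988≈13.632080; next y=-1/2·(-3.939941)+1/2·13.632080≈8.786011
n=7: y≈8.786011, sp=2, e=sp−y≈-6.786011; I≈4.288696, D=e−e_prev≈-12.725952; u=1/4·(-6.786011)+1/2·4.288696+3/4·(-12.725952)≈-9.096619; next y=-1/2·8.786011+1/2·(-9.096619)≈-8.941315

0 2 3.000 0.000
1 2 0.250 1.500
2 2 4.813 -0.625
3 2 -0.484 2.719
4 2 8.145 -1.602
5 2 -3.007 4.873
6 2 13.632 -3.940
7 2 -9.097 8.786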